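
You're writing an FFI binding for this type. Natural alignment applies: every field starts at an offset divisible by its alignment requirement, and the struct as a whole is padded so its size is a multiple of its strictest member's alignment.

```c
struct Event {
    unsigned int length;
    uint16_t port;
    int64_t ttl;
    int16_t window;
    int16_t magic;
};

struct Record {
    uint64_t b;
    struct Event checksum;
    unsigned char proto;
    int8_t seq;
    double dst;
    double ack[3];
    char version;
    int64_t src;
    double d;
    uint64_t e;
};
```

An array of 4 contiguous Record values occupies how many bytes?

416

Event: @0: length [4B, align 4] → 4; @4: port [2B, align 2] → 6; +2 pad (align 8); @8: ttl [8B, align 8] → 16; @16: window [2B, align 2] → 18; @18: magic [2B, align 2] → 20; +4 tail pad (align 8); size 24, align 8
@0: b [8B, align 8] → 8
@8: checksum [24B, align 8] → 32
@32: proto [1B, align 1] → 33
@33: seq [1B, align 1] → 34
+6 pad (align 8)
@40: dst [8B, align 8] → 48
@48: ack [24B, align 8] → 72
@72: version [1B, align 1] → 73
+7 pad (align 8)
@80: src [8B, align 8] → 88
@88: d [8B, align 8] → 96
@96: e [8B, align 8] → 104
size 104, align 8
array of 4: 4 × 104 = 416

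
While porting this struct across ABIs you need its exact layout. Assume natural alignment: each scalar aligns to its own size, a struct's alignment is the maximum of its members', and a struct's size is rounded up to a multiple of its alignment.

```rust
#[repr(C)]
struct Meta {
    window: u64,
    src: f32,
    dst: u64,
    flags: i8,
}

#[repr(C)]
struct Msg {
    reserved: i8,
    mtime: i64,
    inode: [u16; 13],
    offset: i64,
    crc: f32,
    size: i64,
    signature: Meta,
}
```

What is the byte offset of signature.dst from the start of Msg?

88

Meta: window at 0 (size 8, align 8) → ends 8; src at 8 (size 4, align 4) → ends 12; pad 4 to align 8 for dst; dst at 16 (size 8, align 8) → ends 24; flags at 24 (size 1, align 1) → ends 25; tail pad 7 to reach multiple of 8; total 32 bytes, alignment 8
reserved at 0 (size 1, align 1) → ends 1
pad 7 to align 8 for mtime
mtime at 8 (size 8, align 8) → ends 16
inode at 16 (size 26, align 2) → ends 42
pad 6 to align 8 for offset
offset at 48 (size 8, align 8) → ends 56
crc at 56 (size 4, align 4) → ends 60
pad 4 to align 8 for size
size at 64 (size 8, align 8) → ends 72
signature at 72 (size 32, align 8) → ends 104
within Meta: dst at 16
72 + 16 = 88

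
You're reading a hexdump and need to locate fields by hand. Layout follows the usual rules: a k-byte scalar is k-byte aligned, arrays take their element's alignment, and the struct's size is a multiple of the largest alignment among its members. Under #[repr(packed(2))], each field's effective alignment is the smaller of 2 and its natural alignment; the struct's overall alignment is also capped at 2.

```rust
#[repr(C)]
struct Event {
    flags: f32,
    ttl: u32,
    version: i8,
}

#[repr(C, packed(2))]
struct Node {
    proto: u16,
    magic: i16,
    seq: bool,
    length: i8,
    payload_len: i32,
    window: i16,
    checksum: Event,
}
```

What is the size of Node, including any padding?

Event: flags at 0 (size 4, align 4) → ends 4; ttl at 4 (size 4, align 4) → ends 8; version at 8 (size 1, align 1) → ends 9; tail pad 3 to reach multiple of 4; total 12 bytes, alignment 4
proto at 0 (size 2, align 2) → ends 2
magic at 2 (size 2, align 2) → ends 4
seq at 4 (size 1, align 1) → ends 5
length at 5 (size 1, align 1) → ends 6
payload_len at 6 (size 4, align 2) → ends 10
window at 10 (size 2, align 2) → ends 12
checksum at 12 (size 12, align 2) → ends 24
total 24 bytes, alignment 2

24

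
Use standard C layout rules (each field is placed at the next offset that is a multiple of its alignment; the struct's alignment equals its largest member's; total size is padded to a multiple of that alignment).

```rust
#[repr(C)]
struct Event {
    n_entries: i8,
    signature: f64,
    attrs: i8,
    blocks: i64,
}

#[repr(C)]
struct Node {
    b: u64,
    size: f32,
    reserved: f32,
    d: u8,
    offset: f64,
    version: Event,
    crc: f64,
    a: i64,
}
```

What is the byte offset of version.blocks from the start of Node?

56

Event: @0: n_entries [1B, align 1] → 1; +7 pad (align 8); @8: signature [8B, align 8] → 16; @16: attrs [1B, align 1] → 17; +7 pad (align 8); @24: blocks [8B, align 8] → 32; size 32, align 8
@0: b [8B, align 8] → 8
@8: size [4B, align 4] → 12
@12: reserved [4B, align 4] → 16
@16: d [1B, align 1] → 17
+7 pad (align 8)
@24: offset [8B, align 8] → 32
@32: version [32B, align 8] → 64
within Event: blocks at 24
32 + 24 = 56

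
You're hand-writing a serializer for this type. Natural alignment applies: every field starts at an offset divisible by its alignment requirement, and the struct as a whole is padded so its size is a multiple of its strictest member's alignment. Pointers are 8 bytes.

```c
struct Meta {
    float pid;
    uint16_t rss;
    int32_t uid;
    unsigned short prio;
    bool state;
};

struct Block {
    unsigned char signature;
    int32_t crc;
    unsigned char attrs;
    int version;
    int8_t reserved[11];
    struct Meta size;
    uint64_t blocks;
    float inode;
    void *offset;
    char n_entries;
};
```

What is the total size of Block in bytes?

80 bytes

Meta: pid at 0 (size 4, align 4) → ends 4; rss at 4 (size 2, align 2) → ends 6; pad 2 to align 4 for uid; uid at 8 (size 4, align 4) → ends 12; prio at 12 (size 2, align 2) → ends 14; state at 14 (size 1, align 1) → ends 15; tail pad 1 to reach multiple of 4; total 16 bytes, alignment 4
signature at 0 (size 1, align 1) → ends 1
pad 3 to align 4 for crc
crc at 4 (size 4, align 4) → ends 8
attrs at 8 (size 1, align 1) → ends 9
pad 3 to align 4 for version
version at 12 (size 4, align 4) → ends 16
reserved at 16 (size 11, align 1) → ends 27
pad 1 to align 4 for size
size at 28 (size 16, align 4) → ends 44
pad 4 to align 8 for blocks
blocks at 48 (size 8, align 8) → ends 56
inode at 56 (size 4, align 4) → ends 60
pad 4 to align 8 for offset
offset at 64 (size 8, align 8) → ends 72
n_entries at 72 (size 1, align 1) → ends 73
tail pad 7 to reach multiple of 8
total 80 bytes, alignment 8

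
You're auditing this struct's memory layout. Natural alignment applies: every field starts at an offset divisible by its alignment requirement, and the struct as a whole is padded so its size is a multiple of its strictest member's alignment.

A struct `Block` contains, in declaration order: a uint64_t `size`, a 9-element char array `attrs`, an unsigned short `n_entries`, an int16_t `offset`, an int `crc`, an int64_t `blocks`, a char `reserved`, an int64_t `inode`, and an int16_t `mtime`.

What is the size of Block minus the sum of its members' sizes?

20

0..8  size  (8B, 8-aligned)
8..17  attrs  (9B, 1-aligned)
17..18  -- padding (1B)
18..20  n_entries  (2B, 2-aligned)
20..22  offset  (2B, 2-aligned)
22..24  -- padding (2B)
24..28  crc  (4B, 4-aligned)
28..32  -- padding (4B)
32..40  blocks  (8B, 8-aligned)
40..41  reserved  (1B, 1-aligned)
41..48  -- padding (7B)
48..56  inode  (8B, 8-aligned)
56..58  mtime  (2B, 2-aligned)
58..64  -- tail padding (6B)
sizeof = 64, alignof = 8
data bytes 44, size 64 → padding 20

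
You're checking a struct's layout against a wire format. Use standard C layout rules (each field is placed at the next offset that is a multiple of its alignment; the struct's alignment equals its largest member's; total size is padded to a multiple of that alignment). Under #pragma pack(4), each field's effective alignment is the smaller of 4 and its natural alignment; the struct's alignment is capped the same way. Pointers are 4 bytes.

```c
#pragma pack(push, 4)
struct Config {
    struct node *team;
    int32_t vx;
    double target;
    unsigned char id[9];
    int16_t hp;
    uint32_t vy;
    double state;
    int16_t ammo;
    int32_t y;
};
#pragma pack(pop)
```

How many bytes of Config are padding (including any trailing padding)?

0..4  team  (4B, 4-aligned)
4..8  vx  (4B, 4-aligned)
8..16  target  (8B, 4-aligned)
16..25  id  (9B, 1-aligned)
25..26  -- padding (1B)
26..28  hp  (2B, 2-aligned)
28..32  vy  (4B, 4-aligned)
32..40  state  (8B, 4-aligned)
40..42  ammo  (2B, 2-aligned)
42..44  -- padding (2B)
44..48  y  (4B, 4-aligned)
sizeof = 48, alignof = 4
data bytes 45, size 48 → padding 3

3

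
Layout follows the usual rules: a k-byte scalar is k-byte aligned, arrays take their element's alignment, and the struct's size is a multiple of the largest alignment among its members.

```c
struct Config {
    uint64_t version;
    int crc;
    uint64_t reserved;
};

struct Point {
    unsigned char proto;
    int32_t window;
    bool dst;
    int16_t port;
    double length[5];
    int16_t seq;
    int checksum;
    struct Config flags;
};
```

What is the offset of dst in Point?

8

Config: 0..8  version  (8B, 8-aligned); 8..12  crc  (4B, 4-aligned); 12..16  -- padding (4B); 16..24  reserved  (8B, 8-aligned); sizeof = 24, alignof = 8
0..1  proto  (1B, 1-aligned)
1..4  -- padding (3B)
4..8  window  (4B, 4-aligned)
8..9  dst  (1B, 1-aligned)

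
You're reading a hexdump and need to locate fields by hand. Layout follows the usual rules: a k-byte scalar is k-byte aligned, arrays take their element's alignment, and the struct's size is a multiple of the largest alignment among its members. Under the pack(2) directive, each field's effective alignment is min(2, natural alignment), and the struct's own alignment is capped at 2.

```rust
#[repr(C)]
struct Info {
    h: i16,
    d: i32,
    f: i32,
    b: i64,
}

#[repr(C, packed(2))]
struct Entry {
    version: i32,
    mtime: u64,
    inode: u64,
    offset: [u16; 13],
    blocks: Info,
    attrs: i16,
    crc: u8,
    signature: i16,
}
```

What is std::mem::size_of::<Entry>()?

76

Info: @0: h [2B, align 2] → 2; +2 pad (align 4); @4: d [4B, align 4] → 8; @8: f [4B, align 4] → 12; +4 pad (align 8); @16: b [8B, align 8] → 24; size 24, align 8
@0: version [4B, align 2] → 4
@4: mtime [8B, align 2] → 12
@12: inode [8B, align 2] → 20
@20: offset [26B, align 2] → 46
@46: blocks [24B, align 2] → 70
@70: attrs [2B, align 2] → 72
@72: crc [1B, align 1] → 73
+1 pad (align 2)
@74: signature [2B, align 2] → 76
size 76, align 2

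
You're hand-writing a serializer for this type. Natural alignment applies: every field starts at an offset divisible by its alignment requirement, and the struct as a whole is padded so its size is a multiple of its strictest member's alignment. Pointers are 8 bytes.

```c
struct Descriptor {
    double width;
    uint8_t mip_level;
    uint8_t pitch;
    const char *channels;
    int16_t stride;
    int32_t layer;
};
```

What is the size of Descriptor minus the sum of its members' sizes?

8

0..8  width  (8B, 8-aligned)
8..9  mip_level  (1B, 1-aligned)
9..10  pitch  (1B, 1-aligned)
10..16  -- padding (6B)
16..24  channels  (8B, 8-aligned)
24..26  stride  (2B, 2-aligned)
26..28  -- padding (2B)
28..32  layer  (4B, 4-aligned)
sizeof = 32, alignof = 8
data bytes 24, size 32 → padding 8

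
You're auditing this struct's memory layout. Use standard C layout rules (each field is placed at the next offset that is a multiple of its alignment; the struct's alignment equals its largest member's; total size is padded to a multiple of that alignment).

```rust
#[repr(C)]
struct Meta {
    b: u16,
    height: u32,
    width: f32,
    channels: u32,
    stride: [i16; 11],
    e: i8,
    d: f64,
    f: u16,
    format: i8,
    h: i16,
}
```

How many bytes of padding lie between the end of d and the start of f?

0

0..2  b  (2B, 2-aligned)
2..4  -- padding (2B)
4..8  height  (4B, 4-aligned)
8..12  width  (4B, 4-aligned)
12..16  channels  (4B, 4-aligned)
16..38  stride  (22B, 2-aligned)
38..39  e  (1B, 1-aligned)
39..40  -- padding (1B)
40..48  d  (8B, 8-aligned)
48..50  f  (2B, 2-aligned)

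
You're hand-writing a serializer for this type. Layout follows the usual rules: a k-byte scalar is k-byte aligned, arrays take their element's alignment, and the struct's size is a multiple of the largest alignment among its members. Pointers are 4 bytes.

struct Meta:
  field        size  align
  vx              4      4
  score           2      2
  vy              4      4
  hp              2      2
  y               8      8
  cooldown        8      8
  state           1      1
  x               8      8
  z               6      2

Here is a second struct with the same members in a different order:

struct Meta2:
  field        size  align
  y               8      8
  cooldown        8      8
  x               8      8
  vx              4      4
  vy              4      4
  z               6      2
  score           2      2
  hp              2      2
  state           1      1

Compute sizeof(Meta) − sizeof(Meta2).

8

vx at 0 (size 4, align 4) → ends 4
score at 4 (size 2, align 2) → ends 6
pad 2 to align 4 for vy
vy at 8 (size 4, align 4) → ends 12
hp at 12 (size 2, align 2) → ends 14
pad 2 to align 8 for y
y at 16 (size 8, align 8) → ends 24
cooldown at 24 (size 8, align 8) → ends 32
state at 32 (size 1, align 1) → ends 33
pad 7 to align 8 for x
x at 40 (size 8, align 8) → ends 48
z at 48 (size 6, align 2) → ends 54
tail pad 2 to reach multiple of 8
total 56 bytes, alignment 8
— Meta2 —
y at 0 (size 8, align 8) → ends 8
cooldown at 8 (size 8, align 8) → ends 16
x at 16 (size 8, align 8) → ends 24
vx at 24 (size 4, align 4) → ends 28
vy at 28 (size 4, align 4) → ends 32
z at 32 (size 6, align 2) → ends 38
score at 38 (size 2, align 2) → ends 40
hp at 40 (size 2, align 2) → ends 42
state at 42 (size 1, align 1) → ends 43
tail pad 5 to reach multiple of 8
total 48 bytes, alignment 8
56 − 48 = 8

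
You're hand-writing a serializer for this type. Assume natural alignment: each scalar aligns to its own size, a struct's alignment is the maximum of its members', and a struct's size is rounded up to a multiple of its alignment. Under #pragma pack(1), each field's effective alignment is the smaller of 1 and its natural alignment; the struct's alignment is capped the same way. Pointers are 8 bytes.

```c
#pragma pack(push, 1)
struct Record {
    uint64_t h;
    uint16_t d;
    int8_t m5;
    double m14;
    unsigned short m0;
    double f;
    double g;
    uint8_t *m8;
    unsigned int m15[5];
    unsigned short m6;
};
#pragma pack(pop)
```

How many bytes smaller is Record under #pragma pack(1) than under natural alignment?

13

natural layout:
  h at 0 (size 8, align 8) → ends 8
  d at 8 (size 2, align 2) → ends 10
  m5 at 10 (size 1, align 1) → ends 11
  pad 5 to align 8 for m14
  m14 at 16 (size 8, align 8) → ends 24
  m0 at 24 (size 2, align 2) → ends 26
  pad 6 to align 8 for f
  f at 32 (size 8, align 8) → ends 40
  g at 40 (size 8, align 8) → ends 48
  m8 at 48 (size 8, align 8) → ends 56
  m15 at 56 (size 20, align 4) → ends 76
  m6 at 76 (size 2, align 2) → ends 78
  tail pad 2 to reach multiple of 8
  total 80 bytes, alignment 8
packed(1) layout:
  h at 0 (size 8, align 1) → ends 8
  d at 8 (size 2, align 1) → ends 10
  m5 at 10 (size 1, align 1) → ends 11
  m14 at 11 (size 8, align 1) → ends 19
  m0 at 19 (size 2, align 1) → ends 21
  f at 21 (size 8, align 1) → ends 29
  g at 29 (size 8, align 1) → ends 37
  m8 at 37 (size 8, align 1) → ends 45
  m15 at 45 (size 20, align 1) → ends 65
  m6 at 65 (size 2, align 1) → ends 67
  total 67 bytes, alignment 1
80 − 67 = 13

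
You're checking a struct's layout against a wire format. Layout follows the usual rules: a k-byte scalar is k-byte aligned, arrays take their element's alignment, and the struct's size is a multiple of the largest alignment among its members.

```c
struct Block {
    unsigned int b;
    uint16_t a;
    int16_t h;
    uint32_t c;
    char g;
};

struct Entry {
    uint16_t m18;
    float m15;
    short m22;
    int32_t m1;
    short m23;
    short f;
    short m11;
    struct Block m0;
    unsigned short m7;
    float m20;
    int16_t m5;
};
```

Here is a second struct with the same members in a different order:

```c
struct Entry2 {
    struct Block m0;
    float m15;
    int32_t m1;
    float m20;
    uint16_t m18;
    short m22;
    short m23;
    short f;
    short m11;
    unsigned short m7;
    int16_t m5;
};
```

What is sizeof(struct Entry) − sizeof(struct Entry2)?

Block: @0: b [4B, align 4] → 4; @4: a [2B, align 2] → 6; @6: h [2B, align 2] → 8; @8: c [4B, align 4] → 12; @12: g [1B, align 1] → 13; +3 tail pad (align 4); size 16, align 4
@0: m18 [2B, align 2] → 2
+2 pad (align 4)
@4: m15 [4B, align 4] → 8
@8: m22 [2B, align 2] → 10
+2 pad (align 4)
@12: m1 [4B, align 4] → 16
@16: m23 [2B, align 2] → 18
@18: f [2B, align 2] → 20
@20: m11 [2B, align 2] → 22
+2 pad (align 4)
@24: m0 [16B, align 4] → 40
@40: m7 [2B, align 2] → 42
+2 pad (align 4)
@44: m20 [4B, align 4] → 48
@48: m5 [2B, align 2] → 50
+2 tail pad (align 4)
size 52, align 4
— Entry2 —
@0: m0 [16B, align 4] → 16
@16: m15 [4B, align 4] → 20
@20: m1 [4B, align 4] → 24
@24: m20 [4B, align 4] → 28
@28: m18 [2B, align 2] → 30
@30: m22 [2B, align 2] → 32
@32: m23 [2B, align 2] → 34
@34: f [2B, align 2] → 36
@36: m11 [2B, align 2] → 38
@38: m7 [2B, align 2] → 40
@40: m5 [2B, align 2] → 42
+2 tail pad (align 4)
size 44, align 4
52 − 44 = 8

8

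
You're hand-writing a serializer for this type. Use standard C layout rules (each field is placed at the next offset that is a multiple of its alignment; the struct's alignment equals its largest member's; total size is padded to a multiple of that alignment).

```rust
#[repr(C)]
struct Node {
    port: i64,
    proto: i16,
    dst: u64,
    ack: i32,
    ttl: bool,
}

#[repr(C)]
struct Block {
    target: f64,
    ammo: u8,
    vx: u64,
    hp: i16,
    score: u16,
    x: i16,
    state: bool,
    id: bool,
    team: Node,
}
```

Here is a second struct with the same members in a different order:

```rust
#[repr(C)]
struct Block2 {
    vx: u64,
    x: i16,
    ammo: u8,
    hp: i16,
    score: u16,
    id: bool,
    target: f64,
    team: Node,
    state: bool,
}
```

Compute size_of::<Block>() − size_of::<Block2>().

-8

Node: 0..8  port  (8B, 8-aligned); 8..10  proto  (2B, 2-aligned); 10..16  -- padding (6B); 16..24  dst  (8B, 8-aligned); 24..28  ack  (4B, 4-aligned); 28..29  ttl  (1B, 1-aligned); 29..32  -- tail padding (3B); sizeof = 32, alignof = 8
0..8  target  (8B, 8-aligned)
8..9  ammo  (1B, 1-aligned)
9..16  -- padding (7B)
16..24  vx  (8B, 8-aligned)
24..26  hp  (2B, 2-aligned)
26..28  score  (2B, 2-aligned)
28..30  x  (2B, 2-aligned)
30..31  state  (1B, 1-aligned)
31..32  id  (1B, 1-aligned)
32..64  team  (32B, 8-aligned)
sizeof = 64, alignof = 8
— Block2 —
0..8  vx  (8B, 8-aligned)
8..10  x  (2B, 2-aligned)
10..11  ammo  (1B, 1-aligned)
11..12  -- padding (1B)
12..14  hp  (2B, 2-aligned)
14..16  score  (2B, 2-aligned)
16..17  id  (1B, 1-aligned)
17..24  -- padding (7B)
24..32  target  (8B, 8-aligned)
32..64  team  (32B, 8-aligned)
64..65  state  (1B, 1-aligned)
65..72  -- tail padding (7B)
sizeof = 72, alignof = 8
64 − 72 = -8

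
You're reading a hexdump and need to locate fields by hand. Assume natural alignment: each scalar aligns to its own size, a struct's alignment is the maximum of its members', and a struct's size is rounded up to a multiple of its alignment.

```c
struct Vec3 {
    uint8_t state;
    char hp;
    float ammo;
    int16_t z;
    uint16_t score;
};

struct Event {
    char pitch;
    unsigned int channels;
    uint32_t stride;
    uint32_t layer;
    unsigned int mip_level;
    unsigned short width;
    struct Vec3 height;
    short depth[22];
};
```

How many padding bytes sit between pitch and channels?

3

Vec3: 0..1  state  (1B, 1-aligned); 1..2  hp  (1B, 1-aligned); 2..4  -- padding (2B); 4..8  ammo  (4B, 4-aligned); 8..10  z  (2B, 2-aligned); 10..12  score  (2B, 2-aligned); sizeof = 12, alignof = 4
0..1  pitch  (1B, 1-aligned)
1..4  -- padding (3B)
4..8  channels  (4B, 4-aligned)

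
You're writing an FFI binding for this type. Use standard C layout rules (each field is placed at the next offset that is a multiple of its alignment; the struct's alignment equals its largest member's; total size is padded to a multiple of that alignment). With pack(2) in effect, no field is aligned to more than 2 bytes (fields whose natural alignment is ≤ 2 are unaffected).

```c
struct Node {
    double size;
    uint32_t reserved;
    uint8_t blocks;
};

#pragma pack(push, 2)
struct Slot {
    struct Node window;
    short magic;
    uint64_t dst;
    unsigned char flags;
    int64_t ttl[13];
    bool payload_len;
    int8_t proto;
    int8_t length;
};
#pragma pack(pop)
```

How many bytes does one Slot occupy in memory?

Node: size at 0 (size 8, align 8) → ends 8; reserved at 8 (size 4, align 4) → ends 12; blocks at 12 (size 1, align 1) → ends 13; tail pad 3 to reach multiple of 8; total 16 bytes, alignment 8
window at 0 (size 16, align 2) → ends 16
magic at 16 (size 2, align 2) → ends 18
dst at 18 (size 8, align 2) → ends 26
flags at 26 (size 1, align 1) → ends 27
pad 1 to align 2 for ttl
ttl at 28 (size 104, align 2) → ends 132
payload_len at 132 (size 1, align 1) → ends 133
proto at 133 (size 1, align 1) → ends 134
length at 134 (size 1, align 1) → ends 135
tail pad 1 to reach multiple of 2
total 136 bytes, alignment 2

136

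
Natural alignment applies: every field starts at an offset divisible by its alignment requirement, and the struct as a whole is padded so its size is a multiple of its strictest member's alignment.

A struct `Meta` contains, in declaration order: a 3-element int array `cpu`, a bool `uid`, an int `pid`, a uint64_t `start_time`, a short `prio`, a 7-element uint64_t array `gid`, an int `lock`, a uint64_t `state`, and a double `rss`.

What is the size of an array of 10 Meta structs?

1200

cpu at 0 (size 12, align 4) → ends 12
uid at 12 (size 1, align 1) → ends 13
pad 3 to align 4 for pid
pid at 16 (size 4, align 4) → ends 20
pad 4 to align 8 for start_time
start_time at 24 (size 8, align 8) → ends 32
prio at 32 (size 2, align 2) → ends 34
pad 6 to align 8 for gid
gid at 40 (size 56, align 8) → ends 96
lock at 96 (size 4, align 4) → ends 100
pad 4 to align 8 for state
state at 104 (size 8, align 8) → ends 112
rss at 112 (size 8, align 8) → ends 120
total 120 bytes, alignment 8
array of 10: 10 × 120 = 1200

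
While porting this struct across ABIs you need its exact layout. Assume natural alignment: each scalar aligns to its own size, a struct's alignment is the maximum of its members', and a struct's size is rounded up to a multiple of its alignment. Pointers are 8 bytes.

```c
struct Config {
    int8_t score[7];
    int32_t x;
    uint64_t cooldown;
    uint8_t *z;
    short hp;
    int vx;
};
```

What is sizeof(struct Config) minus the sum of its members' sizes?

@0: score [7B, align 1] → 7
+1 pad (align 4)
@8: x [4B, align 4] → 12
+4 pad (align 8)
@16: cooldown [8B, align 8] → 24
@24: z [8B, align 8] → 32
@32: hp [2B, align 2] → 34
+2 pad (align 4)
@36: vx [4B, align 4] → 40
size 40, align 8
data bytes 33, size 40 → padding 7

7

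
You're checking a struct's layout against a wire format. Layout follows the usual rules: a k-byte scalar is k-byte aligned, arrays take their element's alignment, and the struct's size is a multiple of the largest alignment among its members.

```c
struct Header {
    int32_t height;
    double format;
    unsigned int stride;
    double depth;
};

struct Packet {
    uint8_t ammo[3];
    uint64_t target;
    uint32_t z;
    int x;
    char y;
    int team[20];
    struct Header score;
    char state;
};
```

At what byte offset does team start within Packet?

28

Header: @0: height [4B, align 4] → 4; +4 pad (align 8); @8: format [8B, align 8] → 16; @16: stride [4B, align 4] → 20; +4 pad (align 8); @24: depth [8B, align 8] → 32; size 32, align 8
@0: ammo [3B, align 1] → 3
+5 pad (align 8)
@8: target [8B, align 8] → 16
@16: z [4B, align 4] → 20
@20: x [4B, align 4] → 24
@24: y [1B, align 1] → 25
+3 pad (align 4)
@28: team [80B, align 4] → 108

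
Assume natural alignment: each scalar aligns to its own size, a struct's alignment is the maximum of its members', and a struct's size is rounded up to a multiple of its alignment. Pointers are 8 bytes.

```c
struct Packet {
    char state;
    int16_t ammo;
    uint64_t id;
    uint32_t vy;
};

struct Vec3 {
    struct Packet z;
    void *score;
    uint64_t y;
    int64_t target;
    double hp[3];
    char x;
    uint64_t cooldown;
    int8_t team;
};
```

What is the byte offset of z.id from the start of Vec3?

Packet: 0..1  state  (1B, 1-aligned); 1..2  -- padding (1B); 2..4  ammo  (2B, 2-aligned); 4..8  -- padding (4B); 8..16  id  (8B, 8-aligned); 16..20  vy  (4B, 4-aligned); 20..24  -- tail padding (4B); sizeof = 24, alignof = 8
0..24  z  (24B, 8-aligned)
within Packet: id at 8
0 + 8 = 8

8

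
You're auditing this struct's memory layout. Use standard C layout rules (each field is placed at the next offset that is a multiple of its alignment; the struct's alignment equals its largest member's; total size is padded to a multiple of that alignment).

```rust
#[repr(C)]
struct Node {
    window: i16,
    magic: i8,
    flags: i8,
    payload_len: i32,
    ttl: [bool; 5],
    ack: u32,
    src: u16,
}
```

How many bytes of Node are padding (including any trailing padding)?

window at 0 (size 2, align 2) → ends 2
magic at 2 (size 1, align 1) → ends 3
flags at 3 (size 1, align 1) → ends 4
payload_len at 4 (size 4, align 4) → ends 8
ttl at 8 (size 5, align 1) → ends 13
pad 3 to align 4 for ack
ack at 16 (size 4, align 4) → ends 20
src at 20 (size 2, align 2) → ends 22
tail pad 2 to reach multiple of 4
total 24 bytes, alignment 4
data bytes 19, size 24 → padding 5

5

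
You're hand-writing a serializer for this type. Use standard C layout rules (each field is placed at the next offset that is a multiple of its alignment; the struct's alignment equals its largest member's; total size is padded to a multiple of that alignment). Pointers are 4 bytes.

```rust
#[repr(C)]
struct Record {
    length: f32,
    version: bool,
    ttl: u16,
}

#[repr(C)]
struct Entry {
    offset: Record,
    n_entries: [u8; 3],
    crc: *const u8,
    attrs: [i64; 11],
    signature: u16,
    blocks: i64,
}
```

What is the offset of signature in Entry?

Record: 0..4  length  (4B, 4-aligned); 4..5  version  (1B, 1-aligned); 5..6  -- padding (1B); 6..8  ttl  (2B, 2-aligned); sizeof = 8, alignof = 4
0..8  offset  (8B, 4-aligned)
8..11  n_entries  (3B, 1-aligned)
11..12  -- padding (1B)
12..16  crc  (4B, 4-aligned)
16..104  attrs  (88B, 8-aligned)
104..106  signature  (2B, 2-aligned)

104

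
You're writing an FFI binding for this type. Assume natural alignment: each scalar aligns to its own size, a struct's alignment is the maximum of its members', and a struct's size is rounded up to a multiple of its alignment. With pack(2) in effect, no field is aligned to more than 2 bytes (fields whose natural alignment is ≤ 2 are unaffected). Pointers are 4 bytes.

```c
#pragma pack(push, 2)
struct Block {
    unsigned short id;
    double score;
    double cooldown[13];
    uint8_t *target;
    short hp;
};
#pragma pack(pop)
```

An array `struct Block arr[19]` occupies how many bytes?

2280

id at 0 (size 2, align 2) → ends 2
score at 2 (size 8, align 2) → ends 10
cooldown at 10 (size 104, align 2) → ends 114
target at 114 (size 4, align 2) → ends 118
hp at 118 (size 2, align 2) → ends 120
total 120 bytes, alignment 2
array of 19: 19 × 120 = 2280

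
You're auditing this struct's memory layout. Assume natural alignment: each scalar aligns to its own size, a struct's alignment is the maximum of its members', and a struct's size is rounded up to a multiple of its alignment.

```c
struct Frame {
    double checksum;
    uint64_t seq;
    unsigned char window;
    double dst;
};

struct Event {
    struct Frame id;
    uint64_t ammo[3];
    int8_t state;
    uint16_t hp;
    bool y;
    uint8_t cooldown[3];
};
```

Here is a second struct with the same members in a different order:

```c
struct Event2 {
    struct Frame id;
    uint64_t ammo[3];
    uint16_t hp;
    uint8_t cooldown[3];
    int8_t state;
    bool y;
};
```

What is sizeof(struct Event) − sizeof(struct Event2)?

Frame: @0: checksum [8B, align 8] → 8; @8: seq [8B, align 8] → 16; @16: window [1B, align 1] → 17; +7 pad (align 8); @24: dst [8B, align 8] → 32; size 32, align 8
@0: id [32B, align 8] → 32
@32: ammo [24B, align 8] → 56
@56: state [1B, align 1] → 57
+1 pad (align 2)
@58: hp [2B, align 2] → 60
@60: y [1B, align 1] → 61
@61: cooldown [3B, align 1] → 64
size 64, align 8
— Event2 —
@0: id [32B, align 8] → 32
@32: ammo [24B, align 8] → 56
@56: hp [2B, align 2] → 58
@58: cooldown [3B, align 1] → 61
@61: state [1B, align 1] → 62
@62: y [1B, align 1] → 63
+1 tail pad (align 8)
size 64, align 8
64 − 64 = 0

0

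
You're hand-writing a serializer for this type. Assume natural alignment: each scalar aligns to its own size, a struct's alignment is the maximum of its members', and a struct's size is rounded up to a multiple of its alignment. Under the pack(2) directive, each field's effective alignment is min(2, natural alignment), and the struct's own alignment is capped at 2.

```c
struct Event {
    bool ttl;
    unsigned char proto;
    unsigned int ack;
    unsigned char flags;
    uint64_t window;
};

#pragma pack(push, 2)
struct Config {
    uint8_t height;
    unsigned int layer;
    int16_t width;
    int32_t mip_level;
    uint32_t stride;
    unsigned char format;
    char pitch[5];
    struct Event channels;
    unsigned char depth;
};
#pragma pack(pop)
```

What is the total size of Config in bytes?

Event: @0: ttl [1B, align 1] → 1; @1: proto [1B, align 1] → 2; +2 pad (align 4); @4: ack [4B, align 4] → 8; @8: flags [1B, align 1] → 9; +7 pad (align 8); @16: window [8B, align 8] → 24; size 24, align 8
@0: height [1B, align 1] → 1
+1 pad (align 2)
@2: layer [4B, align 2] → 6
@6: width [2B, align 2] → 8
@8: mip_level [4B, align 2] → 12
@12: stride [4B, align 2] → 16
@16: format [1B, align 1] → 17
@17: pitch [5B, align 1] → 22
@22: channels [24B, align 2] → 46
@46: depth [1B, align 1] → 47
+1 tail pad (align 2)
size 48, align 2

48 bytes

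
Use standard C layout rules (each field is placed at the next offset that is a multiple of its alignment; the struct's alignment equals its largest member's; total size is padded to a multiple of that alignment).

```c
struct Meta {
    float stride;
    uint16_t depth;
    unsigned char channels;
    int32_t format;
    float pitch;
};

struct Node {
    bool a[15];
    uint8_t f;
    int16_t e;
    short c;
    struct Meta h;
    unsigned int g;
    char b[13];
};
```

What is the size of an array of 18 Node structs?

Meta: @0: stride [4B, align 4] → 4; @4: depth [2B, align 2] → 6; @6: channels [1B, align 1] → 7; +1 pad (align 4); @8: format [4B, align 4] → 12; @12: pitch [4B, align 4] → 16; size 16, align 4
@0: a [15B, align 1] → 15
@15: f [1B, align 1] → 16
@16: e [2B, align 2] → 18
@18: c [2B, align 2] → 20
@20: h [16B, align 4] → 36
@36: g [4B, align 4] → 40
@40: b [13B, align 1] → 53
+3 tail pad (align 4)
size 56, align 4
array of 18: 18 × 56 = 1008

1008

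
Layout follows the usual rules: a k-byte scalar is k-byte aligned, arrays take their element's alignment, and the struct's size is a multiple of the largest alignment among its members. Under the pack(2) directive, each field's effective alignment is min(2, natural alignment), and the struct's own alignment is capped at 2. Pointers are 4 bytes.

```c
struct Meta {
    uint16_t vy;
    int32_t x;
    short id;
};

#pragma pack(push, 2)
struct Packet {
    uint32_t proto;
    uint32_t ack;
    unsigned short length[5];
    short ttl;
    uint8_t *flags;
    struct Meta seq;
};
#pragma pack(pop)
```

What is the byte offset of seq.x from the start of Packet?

28

Meta: vy at 0 (size 2, align 2) → ends 2; pad 2 to align 4 for x; x at 4 (size 4, align 4) → ends 8; id at 8 (size 2, align 2) → ends 10; tail pad 2 to reach multiple of 4; total 12 bytes, alignment 4
proto at 0 (size 4, align 2) → ends 4
ack at 4 (size 4, align 2) → ends 8
length at 8 (size 10, align 2) → ends 18
ttl at 18 (size 2, align 2) → ends 20
flags at 20 (size 4, align 2) → ends 24
seq at 24 (size 12, align 2) → ends 36
within Meta: x at 4
24 + 4 = 28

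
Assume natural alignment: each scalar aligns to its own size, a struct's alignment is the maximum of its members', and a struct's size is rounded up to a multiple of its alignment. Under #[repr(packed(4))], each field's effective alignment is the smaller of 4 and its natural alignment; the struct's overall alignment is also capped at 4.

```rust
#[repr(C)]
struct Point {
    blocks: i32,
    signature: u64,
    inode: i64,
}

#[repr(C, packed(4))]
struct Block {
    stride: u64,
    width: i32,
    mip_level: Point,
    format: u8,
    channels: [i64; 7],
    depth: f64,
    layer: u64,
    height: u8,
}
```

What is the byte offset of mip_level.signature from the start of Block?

20

Point: 0..4  blocks  (4B, 4-aligned); 4..8  -- padding (4B); 8..16  signature  (8B, 8-aligned); 16..24  inode  (8B, 8-aligned); sizeof = 24, alignof = 8
0..8  stride  (8B, 4-aligned)
8..12  width  (4B, 4-aligned)
12..36  mip_level  (24B, 4-aligned)
within Point: signature at 8
12 + 8 = 20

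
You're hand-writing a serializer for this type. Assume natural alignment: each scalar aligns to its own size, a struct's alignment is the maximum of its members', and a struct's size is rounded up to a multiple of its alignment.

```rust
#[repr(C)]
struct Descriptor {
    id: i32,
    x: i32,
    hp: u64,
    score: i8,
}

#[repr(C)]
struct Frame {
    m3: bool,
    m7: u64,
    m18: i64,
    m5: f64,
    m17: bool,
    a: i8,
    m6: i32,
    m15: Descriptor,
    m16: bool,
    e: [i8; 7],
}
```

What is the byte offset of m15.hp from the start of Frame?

Descriptor: 0..4  id  (4B, 4-aligned); 4..8  x  (4B, 4-aligned); 8..16  hp  (8B, 8-aligned); 16..17  score  (1B, 1-aligned); 17..24  -- tail padding (7B); sizeof = 24, alignof = 8
0..1  m3  (1B, 1-aligned)
1..8  -- padding (7B)
8..16  m7  (8B, 8-aligned)
16..24  m18  (8B, 8-aligned)
24..32  m5  (8B, 8-aligned)
32..33  m17  (1B, 1-aligned)
33..34  a  (1B, 1-aligned)
34..36  -- padding (2B)
36..40  m6  (4B, 4-aligned)
40..64  m15  (24B, 8-aligned)
within Descriptor: hp at 8
40 + 8 = 48

48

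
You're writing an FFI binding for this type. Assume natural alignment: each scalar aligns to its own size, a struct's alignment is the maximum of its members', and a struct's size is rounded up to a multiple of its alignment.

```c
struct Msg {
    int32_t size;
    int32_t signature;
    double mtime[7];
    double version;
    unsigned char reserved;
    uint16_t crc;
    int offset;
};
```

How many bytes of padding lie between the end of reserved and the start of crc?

1

0..4  size  (4B, 4-aligned)
4..8  signature  (4B, 4-aligned)
8..64  mtime  (56B, 8-aligned)
64..72  version  (8B, 8-aligned)
72..73  reserved  (1B, 1-aligned)
73..74  -- padding (1B)
74..76  crc  (2B, 2-aligned)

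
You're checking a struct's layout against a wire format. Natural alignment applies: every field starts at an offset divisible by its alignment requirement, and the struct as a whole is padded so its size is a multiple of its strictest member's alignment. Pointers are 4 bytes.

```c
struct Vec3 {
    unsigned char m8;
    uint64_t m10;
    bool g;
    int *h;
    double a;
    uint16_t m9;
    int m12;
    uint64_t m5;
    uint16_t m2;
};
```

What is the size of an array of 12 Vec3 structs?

672

m8 at 0 (size 1, align 1) → ends 1
pad 7 to align 8 for m10
m10 at 8 (size 8, align 8) → ends 16
g at 16 (size 1, align 1) → ends 17
pad 3 to align 4 for h
h at 20 (size 4, align 4) → ends 24
a at 24 (size 8, align 8) → ends 32
m9 at 32 (size 2, align 2) → ends 34
pad 2 to align 4 for m12
m12 at 36 (size 4, align 4) → ends 40
m5 at 40 (size 8, align 8) → ends 48
m2 at 48 (size 2, align 2) → ends 50
tail pad 6 to reach multiple of 8
total 56 bytes, alignment 8
array of 12: 12 × 56 = 672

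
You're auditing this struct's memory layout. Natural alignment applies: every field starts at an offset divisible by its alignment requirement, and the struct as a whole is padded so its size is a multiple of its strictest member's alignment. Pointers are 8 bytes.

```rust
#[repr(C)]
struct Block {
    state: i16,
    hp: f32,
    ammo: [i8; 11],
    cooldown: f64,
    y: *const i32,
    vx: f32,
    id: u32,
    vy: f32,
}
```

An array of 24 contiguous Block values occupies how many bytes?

1344

0..2  state  (2B, 2-aligned)
2..4  -- padding (2B)
4..8  hp  (4B, 4-aligned)
8..19  ammo  (11B, 1-aligned)
19..24  -- padding (5B)
24..32  cooldown  (8B, 8-aligned)
32..40  y  (8B, 8-aligned)
40..44  vx  (4B, 4-aligned)
44..48  id  (4B, 4-aligned)
48..52  vy  (4B, 4-aligned)
52..56  -- tail padding (4B)
sizeof = 56, alignof = 8
array of 24: 24 × 56 = 1344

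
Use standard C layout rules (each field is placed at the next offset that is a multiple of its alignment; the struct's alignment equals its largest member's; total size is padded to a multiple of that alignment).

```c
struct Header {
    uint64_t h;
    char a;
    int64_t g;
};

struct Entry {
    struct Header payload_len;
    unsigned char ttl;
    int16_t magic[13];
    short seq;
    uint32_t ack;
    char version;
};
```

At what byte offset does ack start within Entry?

Header: 0..8  h  (8B, 8-aligned); 8..9  a  (1B, 1-aligned); 9..16  -- padding (7B); 16..24  g  (8B, 8-aligned); sizeof = 24, alignof = 8
0..24  payload_len  (24B, 8-aligned)
24..25  ttl  (1B, 1-aligned)
25..26  -- padding (1B)
26..52  magic  (26B, 2-aligned)
52..54  seq  (2B, 2-aligned)
54..56  -- padding (2B)
56..60  ack  (4B, 4-aligned)

56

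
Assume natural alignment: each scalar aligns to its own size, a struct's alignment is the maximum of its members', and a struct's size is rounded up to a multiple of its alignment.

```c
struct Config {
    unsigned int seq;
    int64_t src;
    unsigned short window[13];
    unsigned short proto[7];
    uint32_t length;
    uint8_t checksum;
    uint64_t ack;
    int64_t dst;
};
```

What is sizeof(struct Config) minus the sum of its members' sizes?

seq at 0 (size 4, align 4) → ends 4
pad 4 to align 8 for src
src at 8 (size 8, align 8) → ends 16
window at 16 (size 26, align 2) → ends 42
proto at 42 (size 14, align 2) → ends 56
length at 56 (size 4, align 4) → ends 60
checksum at 60 (size 1, align 1) → ends 61
pad 3 to align 8 for ack
ack at 64 (size 8, align 8) → ends 72
dst at 72 (size 8, align 8) → ends 80
total 80 bytes, alignment 8
data bytes 73, size 80 → padding 7

7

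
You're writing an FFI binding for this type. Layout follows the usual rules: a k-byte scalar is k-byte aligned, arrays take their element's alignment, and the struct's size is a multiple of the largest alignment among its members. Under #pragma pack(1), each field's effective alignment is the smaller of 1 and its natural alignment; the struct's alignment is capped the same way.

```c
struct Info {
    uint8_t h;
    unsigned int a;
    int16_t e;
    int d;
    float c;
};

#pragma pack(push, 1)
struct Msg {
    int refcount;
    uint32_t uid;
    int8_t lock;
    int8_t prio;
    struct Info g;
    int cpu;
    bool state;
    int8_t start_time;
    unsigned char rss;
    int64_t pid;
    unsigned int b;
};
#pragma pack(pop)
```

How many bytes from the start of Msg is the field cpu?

Info: @0: h [1B, align 1] → 1; +3 pad (align 4); @4: a [4B, align 4] → 8; @8: e [2B, align 2] → 10; +2 pad (align 4); @12: d [4B, align 4] → 16; @16: c [4B, align 4] → 20; size 20, align 4
@0: refcount [4B, align 1] → 4
@4: uid [4B, align 1] → 8
@8: lock [1B, align 1] → 9
@9: prio [1B, align 1] → 10
@10: g [20B, align 1] → 30
@30: cpu [4B, align 1] → 34

30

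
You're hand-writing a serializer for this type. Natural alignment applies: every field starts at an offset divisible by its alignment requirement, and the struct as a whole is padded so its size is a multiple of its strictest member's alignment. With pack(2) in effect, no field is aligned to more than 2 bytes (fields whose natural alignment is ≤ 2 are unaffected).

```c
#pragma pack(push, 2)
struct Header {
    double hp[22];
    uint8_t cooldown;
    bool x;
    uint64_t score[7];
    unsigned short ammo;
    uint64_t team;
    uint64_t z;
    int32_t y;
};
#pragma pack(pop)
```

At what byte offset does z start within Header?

244

@0: hp [176B, align 2] → 176
@176: cooldown [1B, align 1] → 177
@177: x [1B, align 1] → 178
@178: score [56B, align 2] → 234
@234: ammo [2B, align 2] → 236
@236: team [8B, align 2] → 244
@244: z [8B, align 2] → 252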